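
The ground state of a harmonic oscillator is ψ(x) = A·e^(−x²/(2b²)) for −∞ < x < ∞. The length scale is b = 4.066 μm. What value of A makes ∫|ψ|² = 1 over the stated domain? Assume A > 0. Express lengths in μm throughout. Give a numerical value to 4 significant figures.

The normalization condition is ∫|ψ|² dx = 1 from −∞ to ∞.
Using the Gaussian integral ∫_{−∞}^{∞} e^(−αx²) dx = √(π/α), with ψ = A·e^(−x²/(2b²)), the integral evaluates to A²·[√(π)·b].
Hence A² = 1/[√(π)·b].
Plugging in b = 4.066 yields A = 0.37250.

A ≈ 0.3725 μm^(-1/2)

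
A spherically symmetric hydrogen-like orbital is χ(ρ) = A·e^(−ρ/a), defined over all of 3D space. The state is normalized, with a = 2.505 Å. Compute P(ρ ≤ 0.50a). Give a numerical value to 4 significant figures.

P = ∫ |χ|² 4πρ² dρ over ρ ≤ 0.50a.
The full normalization integral is A²·[π·a^3] = 1, fixing A².
Substituting u = ρ/a, A², 4π and the length scale all cancel in the ratio: P = ∫_{0}^{0.50} u^2·e^(-2·u) du / ∫_{0}^{∞} u^2·e^(-2·u) du.
Using ∫ u^2·e^(-2·u) du = -(2·u^2 + 2·u + 1)·e^(-2·u)/4, the numerator is 1/4 - 5·e^(-1)/8 and the denominator is 1/4.
The region integral divided by the full integral gives P = 0.080301.

P ≈ 0.08030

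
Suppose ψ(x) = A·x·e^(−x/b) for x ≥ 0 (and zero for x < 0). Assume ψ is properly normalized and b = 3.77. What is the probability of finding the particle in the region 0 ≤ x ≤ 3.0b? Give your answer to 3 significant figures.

P = ∫_{0}^{3.0b} |ψ(x)|² dx.
The normalization integral ∫|ψ|²dx over the whole domain equals b^3/4·A², and A² cancels in the ratio.
In terms of u = x/b (A² and the length scale cancel between numerator and denominator), P = [∫_{0}^{3.0} u^2·e^(-2·u) du] / [∫_{0}^{∞} u^2·e^(-2·u) du].
Using ∫ u^2·e^(-2·u) du = -(2·u^2 + 2·u + 1)·e^(-2·u)/4, the numerator is 1/4 - 25·e^(-6)/4 and the denominator is 1/4.
Evaluating gives P = 0.9380.

P ≈ 0.938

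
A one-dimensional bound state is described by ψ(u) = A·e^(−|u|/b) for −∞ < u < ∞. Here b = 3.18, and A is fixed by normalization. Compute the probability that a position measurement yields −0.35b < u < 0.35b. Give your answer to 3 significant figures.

P ≈ 0.503

|ψ|² is the probability density, so P = ∫_{−0.35b}^{0.35b} |ψ|² du.
With A² fixed by ∫|ψ|² = 1, i.e. A² = (b)^(−1), substitute and integrate.
Both integrals are even about u = 0, so only the u ≥ 0 halves are needed (the factors of 2 cancel). Let t = u/b; then A² and the length scale cancel, so P = ∫_{0}^{0.35} e^(-2·t) dt ÷ ∫_{0}^{∞} e^(-2·t) dt.
An antiderivative of e^(-2·t) is -e^(-2·t)/2; evaluating from 0 to 0.35 gives 1/2 - e^(-7/10)/2, while the full integral is 1/2.
Taking the ratio, P = 0.5034.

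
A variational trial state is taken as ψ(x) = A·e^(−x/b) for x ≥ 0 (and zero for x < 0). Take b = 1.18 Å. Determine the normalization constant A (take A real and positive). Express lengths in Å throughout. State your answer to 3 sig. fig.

A ≈ 1.30 Å^(-1/2)

The normalization condition is ∫|ψ|² dx = 1 from 0 to ∞.
With ψ = A·e^(−x/b), the integral evaluates to A²·[b/2].
Setting this equal to 1 gives A² = 1/(b/2).
Substituting b = 1.18 gives A² = 1.695, so A = 1.302.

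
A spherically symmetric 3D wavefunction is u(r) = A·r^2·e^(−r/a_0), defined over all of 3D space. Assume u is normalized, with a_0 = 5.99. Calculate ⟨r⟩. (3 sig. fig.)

⟨r⟩ ≈ 21.0

The expectation value is the |u|²-weighted average of r: ∫ r|u|² 4πr² dr.
Using ∫₀^∞ rⁿ e^(−αr) dr = n!/αⁿ⁺¹, since the A² factors cancel between numerator and denominator, ⟨r⟩ = 7·a_0/2.
With a_0 = 5.99, ⟨r⟩ = 20.97.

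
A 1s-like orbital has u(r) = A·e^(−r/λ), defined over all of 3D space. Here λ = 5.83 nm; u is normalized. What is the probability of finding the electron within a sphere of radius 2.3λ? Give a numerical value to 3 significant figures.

P ≈ 0.837

P = ∫ |u|² 4πr² dr over r ≤ 2.3λ.
The full normalization integral is A²·[π·λ^3] = 1, fixing A².
Substituting t = r/λ, A², 4π and the length scale all cancel in the ratio: P = ∫_{0}^{2.3} t^2·e^(-2·t) dt / ∫_{0}^{∞} t^2·e^(-2·t) dt.
An antiderivative of t^2·e^(-2·t) is -(2·t^2 + 2·t + 1)·e^(-2·t)/4; evaluating from 0 to 2.3 gives 1/4 - 809·e^(-23/5)/200, while the full integral is 1/4.
The region integral divided by the full integral gives P = 0.8374.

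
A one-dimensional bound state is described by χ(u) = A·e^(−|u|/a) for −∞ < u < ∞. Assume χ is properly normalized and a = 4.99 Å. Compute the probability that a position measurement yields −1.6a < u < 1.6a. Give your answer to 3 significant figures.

P ≈ 0.959

P = ∫_{−1.6a}^{1.6a} |χ(u)|² du.
With A² fixed by ∫|χ|² = 1, i.e. A² = (a)^(−1), substitute and integrate.
By symmetry take twice the u ≥ 0 contribution in numerator and denominator; the 2's cancel. Substituting t = u/a, A² and the length scale cancel in the ratio: P = ∫_{0}^{1.6} e^(-2·t) dt / ∫_{0}^{∞} e^(-2·t) dt.
An antiderivative of e^(-2·t) is -e^(-2·t)/2; evaluating from 0 to 1.6 gives 1/2 - e^(-16/5)/2, while the full integral is 1/2.
Taking the ratio, P = 0.9592.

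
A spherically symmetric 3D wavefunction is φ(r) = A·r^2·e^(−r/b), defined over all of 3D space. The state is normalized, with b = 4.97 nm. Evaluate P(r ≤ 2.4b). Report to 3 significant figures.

With dV = 4πr²dr, the probability is ∫|φ|² dV over r ≤ 2.4b.
The full normalization integral is A²·[45·π·b^7/2] = 1, fixing A².
In terms of u = r/b (A², 4π and the length scale all cancel between numerator and denominator), P = [∫_{0}^{2.4} u^6·e^(-2·u) du] / [∫_{0}^{∞} u^6·e^(-2·u) du].
With ∫ u^6·e^(-2·u) du = -(4·u^6 + 12·u^5 + 30·u^4 + 60·u^3 + 90·u^2 + 90·u + 45)·e^(-2·u)/8 + C, the region integral is ≈ 1.1767 and the full one is 45/8.
Taking the ratio yields P = 0.2092.

P ≈ 0.209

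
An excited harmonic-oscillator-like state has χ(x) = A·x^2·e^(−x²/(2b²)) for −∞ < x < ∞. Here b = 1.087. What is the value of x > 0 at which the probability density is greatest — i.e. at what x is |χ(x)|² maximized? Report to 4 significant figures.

Differentiate |χ(x)|² with respect to x and set to zero.
This gives x = √(2)·b.
With b = 1.087, the value of x > 0 at which the probability density is greatest is 1.5373.

x ≈ 1.537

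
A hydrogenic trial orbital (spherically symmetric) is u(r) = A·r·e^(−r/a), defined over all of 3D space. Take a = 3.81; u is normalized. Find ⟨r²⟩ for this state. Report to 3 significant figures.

The expectation value is the |u|²-weighted average of r^2: ∫ r^2|u|² 4πr² dr.
Recall ∫₀^∞ r^m e^(−r/β) dr = m!·β^(m+1), since the A² factors cancel between numerator and denominator, ⟨r²⟩ = 15·a^2/2.
Putting a = 3.81 gives 108.9.

⟨r^2⟩ ≈ 109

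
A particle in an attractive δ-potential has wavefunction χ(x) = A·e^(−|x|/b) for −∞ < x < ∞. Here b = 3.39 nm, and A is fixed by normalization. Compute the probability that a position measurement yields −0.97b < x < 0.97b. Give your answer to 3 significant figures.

P ≈ 0.856

|χ|² is the probability density, so P = ∫_{−0.97b}^{0.97b} |χ|² dx.
Since A² = 1/(b), this is the region integral divided by the full normalization integral.
By symmetry take twice the x ≥ 0 contribution in numerator and denominator; the 2's cancel. Substituting u = x/b, A² and the length scale cancel in the ratio: P = ∫_{0}^{0.97} e^(-2·u) du / ∫_{0}^{∞} e^(-2·u) du.
An antiderivative of e^(-2·u) is -e^(-2·u)/2; evaluating from 0 to 0.97 gives 1/2 - e^(-97/50)/2, while the full integral is 1/2.
Taking the ratio, P = 0.8563.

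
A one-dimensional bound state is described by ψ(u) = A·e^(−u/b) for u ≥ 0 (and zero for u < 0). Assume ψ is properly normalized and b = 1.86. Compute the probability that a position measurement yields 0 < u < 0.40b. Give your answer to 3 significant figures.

|ψ|² is the probability density, so P = ∫_{0}^{0.40b} |ψ|² du.
The normalization integral ∫|ψ|²du over the whole domain equals b/2·A², and A² cancels in the ratio.
Let t = u/b; then A² and the length scale cancel, so P = ∫_{0}^{0.40} e^(-2·t) dt ÷ ∫_{0}^{∞} e^(-2·t) dt.
Using ∫ e^(-2·t) dt = -e^(-2·t)/2, the numerator is 1/2 - e^(-4/5)/2 and the denominator is 1/2.
The result is P = 0.5507.

P ≈ 0.551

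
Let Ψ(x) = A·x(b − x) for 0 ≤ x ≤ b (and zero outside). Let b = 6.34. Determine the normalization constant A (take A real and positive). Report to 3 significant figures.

Normalization requires ∫|Ψ|² dx = 1, integrated from 0 to b.
The integral (without the A² prefactor) comes out to b^5/30.
Hence A² = 1/[b^5/30].
Substituting b = 6.34 gives A² = 0.002929, so A = 0.05412.

A ≈ 0.0541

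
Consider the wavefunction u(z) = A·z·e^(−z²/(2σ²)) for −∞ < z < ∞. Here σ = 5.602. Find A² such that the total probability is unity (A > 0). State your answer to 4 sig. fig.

A^2 ≈ 0.006418

Require ∫ |u|² dz = 1 over the whole domain.
With ∫_{−∞}^{∞} z^(2m) e^(−αz²) dz = (2m−1)!!·√π / (2^m α^(m+1/2)), the integral (without the A² prefactor) comes out to √(π)·σ^3/2.
Substituting σ = 5.602 gives A² = 0.0064184, so A = 0.080115.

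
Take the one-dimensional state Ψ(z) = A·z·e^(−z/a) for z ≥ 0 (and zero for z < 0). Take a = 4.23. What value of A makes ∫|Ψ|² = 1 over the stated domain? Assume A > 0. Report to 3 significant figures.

Require ∫ |Ψ|² dz = 1 over the whole domain.
With ∫₀^∞ z^2 e^(−αz) dz = 2!/α^3, ∫|Ψ|² dz = A²·(a^3/4).
Setting this equal to 1 gives A² = 1/(a^3/4).
Substituting a = 4.23 gives A² = 0.05285, so A = 0.2299.

A ≈ 0.230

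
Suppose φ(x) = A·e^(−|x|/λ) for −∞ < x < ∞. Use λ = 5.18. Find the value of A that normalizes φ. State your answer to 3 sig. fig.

Normalization requires ∫|φ|² dx = 1, integrated from −∞ to ∞.
Recall ∫₀^∞ x^m e^(−x/β) dx = m!·β^(m+1), the integral (without the A² prefactor) comes out to λ.
Setting this equal to 1 gives A² = 1/(λ).
Plugging in λ = 5.18 yields A = 0.4394.

A ≈ 0.439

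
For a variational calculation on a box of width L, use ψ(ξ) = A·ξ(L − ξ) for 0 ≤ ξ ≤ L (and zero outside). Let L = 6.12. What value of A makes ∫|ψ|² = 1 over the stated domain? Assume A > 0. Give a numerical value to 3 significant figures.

The normalization condition is ∫|ψ|² dξ = 1 from 0 to L.
Expanding the polynomial and integrating term by term, ∫|ψ|² dξ = A²·(L^5/30).
Hence A² = 1/[L^5/30].
With L = 6.12: A² = 0.003494 and A = 0.05911.

A ≈ 0.0591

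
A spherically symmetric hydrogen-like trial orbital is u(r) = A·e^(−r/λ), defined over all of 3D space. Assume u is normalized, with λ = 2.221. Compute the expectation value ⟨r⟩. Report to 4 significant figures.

⟨r⟩ ≈ 3.332

The expectation value is the |u|²-weighted average of r: ∫ r|u|² 4πr² dr.
Recall ∫₀^∞ r^m e^(−r/β) dr = m!·β^(m+1), since the A² factors cancel between numerator and denominator, ⟨r⟩ = 3·λ/2.
With λ = 2.221, ⟨r⟩ = 3.3315.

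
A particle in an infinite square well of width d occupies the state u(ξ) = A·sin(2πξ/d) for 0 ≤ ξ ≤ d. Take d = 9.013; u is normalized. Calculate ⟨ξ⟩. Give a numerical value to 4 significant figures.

⟨ξ⟩ ≈ 4.507

The expectation value is the |u|²-weighted average of ξ: ∫ ξ|u|² dξ.
Using sin²θ = (1 − cos 2θ)/2, since the A² factors cancel between numerator and denominator, ⟨ξ⟩ = d/2.
With d = 9.013, ⟨ξ⟩ = 4.5065.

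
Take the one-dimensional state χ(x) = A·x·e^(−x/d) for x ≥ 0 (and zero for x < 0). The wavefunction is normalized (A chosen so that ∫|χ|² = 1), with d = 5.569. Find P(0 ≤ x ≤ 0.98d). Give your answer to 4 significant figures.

P ≈ 0.3125

P = ∫_{0}^{0.98d} |χ(x)|² dx.
Since A² = 1/(d^3/4), this is the region integral divided by the full normalization integral.
Let u = x/d; then A² and the length scale cancel, so P = ∫_{0}^{0.98} u^2·e^(-2·u) du ÷ ∫_{0}^{∞} u^2·e^(-2·u) du.
An antiderivative of u^2·e^(-2·u) is -(2·u^2 + 2·u + 1)·e^(-2·u)/4; evaluating from 0 to 0.98 gives 1/4 - 6101·e^(-49/25)/5000, while the full integral is 1/4.
Taking the ratio, P = 0.31250.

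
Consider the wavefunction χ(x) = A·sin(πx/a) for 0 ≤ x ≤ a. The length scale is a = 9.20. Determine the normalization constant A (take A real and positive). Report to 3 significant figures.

A ≈ 0.466

Require ∫ |χ|² dx = 1 over the whole domain.
∫|χ|² dx = A²·(a/2).
Substituting a = 9.20 gives A² = 0.2174, so A = 0.4663.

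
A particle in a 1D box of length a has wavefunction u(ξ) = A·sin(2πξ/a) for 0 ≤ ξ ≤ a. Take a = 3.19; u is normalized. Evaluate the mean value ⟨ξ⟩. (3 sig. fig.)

⟨ξ⟩ ≈ 1.60

The expectation value is the |u|²-weighted average of ξ: ∫ ξ|u|² dξ.
The ratio of the moment integral to the normalization integral gives ⟨ξ⟩ = a/2.
Putting a = 3.19 gives 1.595.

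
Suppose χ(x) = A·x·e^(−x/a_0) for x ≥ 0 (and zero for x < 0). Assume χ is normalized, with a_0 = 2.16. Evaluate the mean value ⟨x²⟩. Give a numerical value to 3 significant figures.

The expectation value is the |χ|²-weighted average of x^2: ∫ x^2|χ|² dx.
Using ∫₀^∞ xⁿ e^(−αx) dx = n!/αⁿ⁺¹, the ratio of the moment integral to the normalization integral gives ⟨x²⟩ = 3·a_0^2.
With a_0 = 2.16, ⟨x^2⟩ = 14.00.

⟨x^2⟩ ≈ 14.0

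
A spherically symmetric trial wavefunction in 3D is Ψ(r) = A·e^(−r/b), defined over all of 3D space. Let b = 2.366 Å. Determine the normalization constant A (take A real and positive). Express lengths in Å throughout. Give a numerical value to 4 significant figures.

A ≈ 0.1550 Å^(-3/2)

Require ∫ |Ψ|² 4πr² dr = 1 over the whole domain.
In 3D with spherical symmetry the volume element is 4πr² dr.
Using ∫₀^∞ rⁿ e^(−αr) dr = n!/αⁿ⁺¹, ∫|Ψ|² 4πr² dr = A²·(π·b^3).
Substituting b = 2.366 gives A² = 0.024033, so A = 0.15503.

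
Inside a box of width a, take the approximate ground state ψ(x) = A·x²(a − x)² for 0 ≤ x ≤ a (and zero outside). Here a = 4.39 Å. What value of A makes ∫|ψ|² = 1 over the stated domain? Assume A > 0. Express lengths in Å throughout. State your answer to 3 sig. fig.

The normalization condition is ∫|ψ|² dx = 1 from 0 to a.
The integral (without the A² prefactor) comes out to a^9/630.
Hence A² = 1/[a^9/630].
Substituting a = 4.39 gives A² = 0.001040, so A = 0.03225.

A ≈ 0.0323 Å^(-9/2)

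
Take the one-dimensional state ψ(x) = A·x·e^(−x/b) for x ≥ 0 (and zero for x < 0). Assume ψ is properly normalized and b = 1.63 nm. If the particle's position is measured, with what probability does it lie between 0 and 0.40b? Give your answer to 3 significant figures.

The probability is P = ∫ |ψ|² dx over [0, 0.40b].
Since A² = 1/(b^3/4), this is the region integral divided by the full normalization integral.
Let u = x/b; then A² and the length scale cancel, so P = ∫_{0}^{0.40} u^2·e^(-2·u) du ÷ ∫_{0}^{∞} u^2·e^(-2·u) du.
Using ∫ u^2·e^(-2·u) du = -(2·u^2 + 2·u + 1)·e^(-2·u)/4, the numerator is 1/4 - 53·e^(-4/5)/100 and the denominator is 1/4.
This works out to P = 0.04742.

P ≈ 0.0474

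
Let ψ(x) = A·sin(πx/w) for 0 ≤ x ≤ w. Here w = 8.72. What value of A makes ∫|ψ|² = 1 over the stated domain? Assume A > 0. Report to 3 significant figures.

A ≈ 0.479

Normalization requires ∫|ψ|² dx = 1, integrated from 0 to w.
With ∫₀^w sin²(nπx/w) dx = w/2, ∫|ψ|² dx = A²·(w/2).
Hence A² = 1/[w/2].
Substituting w = 8.72 gives A² = 0.2294, so A = 0.4789.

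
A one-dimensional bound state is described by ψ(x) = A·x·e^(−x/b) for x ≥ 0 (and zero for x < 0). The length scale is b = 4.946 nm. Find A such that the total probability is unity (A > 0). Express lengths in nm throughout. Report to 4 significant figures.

A ≈ 0.1818 nm^(-3/2)

We need A² ∫|f|² dx = 1, taking the integral from 0 to ∞.
Recall ∫₀^∞ x^m e^(−x/β) dx = m!·β^(m+1), carrying out the integral gives A² · b^3/4.
Setting this equal to 1 gives A² = 1/(b^3/4).
Substituting b = 4.946 gives A² = 0.033060, so A = 0.18182.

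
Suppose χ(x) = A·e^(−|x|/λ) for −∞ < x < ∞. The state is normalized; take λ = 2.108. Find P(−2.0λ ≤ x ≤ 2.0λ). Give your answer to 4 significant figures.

|χ|² is the probability density, so P = ∫_{−2.0λ}^{2.0λ} |χ|² dx.
Since A² = 1/(λ), this is the region integral divided by the full normalization integral.
Both integrals are even about x = 0, so only the x ≥ 0 halves are needed (the factors of 2 cancel). Let u = x/λ; then A² and the length scale cancel, so P = ∫_{0}^{2.0} e^(-2·u) du ÷ ∫_{0}^{∞} e^(-2·u) du.
Using ∫ e^(-2·u) du = -e^(-2·u)/2, the numerator is 1/2 - e^(-4)/2 and the denominator is 1/2.
The result is P = 0.98168.

P ≈ 0.9817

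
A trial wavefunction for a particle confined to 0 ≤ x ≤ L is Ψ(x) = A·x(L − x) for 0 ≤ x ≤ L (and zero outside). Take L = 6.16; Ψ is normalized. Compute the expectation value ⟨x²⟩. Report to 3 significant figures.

The expectation value is the |Ψ|²-weighted average of x^2: ∫ x^2|Ψ|² dx.
Since the A² factors cancel between numerator and denominator, ⟨x²⟩ = 2·L^2/7.
Putting L = 6.16 gives 10.84.

⟨x^2⟩ ≈ 10.8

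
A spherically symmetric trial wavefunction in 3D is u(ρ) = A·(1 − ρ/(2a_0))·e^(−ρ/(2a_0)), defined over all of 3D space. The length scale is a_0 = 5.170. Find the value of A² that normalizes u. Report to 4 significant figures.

A^2 ≈ 0.0002879

Normalization requires ∫|u|² 4πρ² dρ = 1, integrated from 0 to ∞.
In 3D with spherical symmetry the volume element is 4πρ² dρ.
With u = A·(1 − ρ/(2a_0))·e^(−ρ/(2a_0)), the integral evaluates to A²·[8·π·a_0^3].
Hence A² = 1/[8·π·a_0^3].
Substituting a_0 = 5.170 gives A² = 0.00028793, so A = 0.016969.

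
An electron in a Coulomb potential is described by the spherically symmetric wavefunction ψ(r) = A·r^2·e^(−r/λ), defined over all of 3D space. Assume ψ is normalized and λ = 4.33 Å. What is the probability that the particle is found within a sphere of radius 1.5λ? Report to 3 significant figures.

With dV = 4πr²dr, the probability is ∫|ψ|² dV over r ≤ 1.5λ.
Normalization gives A² = 1/(45·π·λ^7/2).
Let u = r/λ; then A², 4π and the length scale all cancel, so P = ∫_{0}^{1.5} u^6·e^(-2·u) du ÷ ∫_{0}^{∞} u^6·e^(-2·u) du.
With ∫ u^6·e^(-2·u) du = -(4·u^6 + 12·u^5 + 30·u^4 + 60·u^3 + 90·u^2 + 90·u + 45)·e^(-2·u)/8 + C, the region integral is ≈ 0.18849 and the full one is 45/8.
Taking the ratio yields P = 0.03351.

P ≈ 0.0335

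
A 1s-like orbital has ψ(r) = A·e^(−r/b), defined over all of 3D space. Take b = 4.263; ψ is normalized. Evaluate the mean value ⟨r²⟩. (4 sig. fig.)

⟨r²⟩ = ∫ r^2 |ψ|² 4πr² dr over the full domain.
Recall ∫₀^∞ r^m e^(−r/β) dr = m!·β^(m+1), since the A² factors cancel between numerator and denominator, ⟨r²⟩ = 3·b^2.
Putting b = 4.263 gives 54.520.

⟨r^2⟩ ≈ 54.52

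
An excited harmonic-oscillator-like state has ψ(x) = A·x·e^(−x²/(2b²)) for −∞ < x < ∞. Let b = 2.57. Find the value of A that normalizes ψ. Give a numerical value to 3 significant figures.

A ≈ 0.258

The normalization condition is ∫|ψ|² dx = 1 from −∞ to ∞.
With ∫_{−∞}^{∞} x^(2m) e^(−αx²) dx = (2m−1)!!·√π / (2^m α^(m+1/2)), with ψ = A·x·e^(−x²/(2b²)), the integral evaluates to A²·[√(π)·b^3/2].
Hence A² = 1/[√(π)·b^3/2].
Substituting b = 2.57 gives A² = 0.06647, so A = 0.2578.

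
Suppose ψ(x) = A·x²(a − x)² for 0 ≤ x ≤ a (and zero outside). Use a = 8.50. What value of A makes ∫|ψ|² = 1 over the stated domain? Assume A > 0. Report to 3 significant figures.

Normalization requires ∫|ψ|² dx = 1, integrated from 0 to a.
Expanding the polynomial and integrating term by term, the integral (without the A² prefactor) comes out to a^9/630.
So A² = (a^9/630)^(−1).
Plugging in a = 8.50 yields A = 0.001649.

A ≈ 0.00165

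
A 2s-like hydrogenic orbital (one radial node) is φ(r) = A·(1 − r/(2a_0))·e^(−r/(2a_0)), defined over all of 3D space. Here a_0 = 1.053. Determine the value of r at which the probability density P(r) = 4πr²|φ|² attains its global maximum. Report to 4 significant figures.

The maximum of P(r) = 4πr²|φ|² occurs where its derivative vanishes.
This gives r = a_0·(√(5) + 3).
With a_0 = 1.053, the most probable radial distance is 5.5136.

r ≈ 5.514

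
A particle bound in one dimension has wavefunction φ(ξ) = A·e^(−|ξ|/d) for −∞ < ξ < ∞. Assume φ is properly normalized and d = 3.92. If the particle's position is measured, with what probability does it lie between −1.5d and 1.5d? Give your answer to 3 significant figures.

P ≈ 0.950

|φ|² is the probability density, so P = ∫_{−1.5d}^{1.5d} |φ|² dξ.
Since A² = 1/(d), this is the region integral divided by the full normalization integral.
Both integrals are even about ξ = 0, so only the ξ ≥ 0 halves are needed (the factors of 2 cancel). Substituting u = ξ/d, A² and the length scale cancel in the ratio: P = ∫_{0}^{1.5} e^(-2·u) du / ∫_{0}^{∞} e^(-2·u) du.
Using ∫ e^(-2·u) du = -e^(-2·u)/2, the numerator is 1/2 - e^(-3)/2 and the denominator is 1/2.
Evaluating gives P = 0.9502.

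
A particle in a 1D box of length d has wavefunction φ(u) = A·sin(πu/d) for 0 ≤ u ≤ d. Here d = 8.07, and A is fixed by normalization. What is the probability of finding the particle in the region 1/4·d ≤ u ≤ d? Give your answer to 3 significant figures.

|φ|² is the probability density, so P = ∫_{1/4·d}^{d} |φ|² du.
Since A² = 1/(d/2), this is the region integral divided by the full normalization integral.
Substituting t = u/d, A² and the length scale cancel in the ratio: P = ∫_{1/4}^{1} sin(π·t)^2 dt / ∫_{0}^{1} sin(π·t)^2 dt.
Using ∫ sin(π·t)^2 dt = t/2 - sin(2·π·t)/(4·π), the numerator is 1/(4·π) + 3/8 and the denominator is 1/2.
Evaluating gives P = (2 + 3·π)/(4·π).

P ≈ 0.909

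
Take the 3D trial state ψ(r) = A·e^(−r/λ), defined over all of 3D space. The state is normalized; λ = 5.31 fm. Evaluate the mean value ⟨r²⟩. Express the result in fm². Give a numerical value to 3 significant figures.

The expectation value is the |ψ|²-weighted average of r^2: ∫ r^2|ψ|² 4πr² dr.
Using ∫₀^∞ rⁿ e^(−αr) dr = n!/αⁿ⁺¹, since the A² factors cancel between numerator and denominator, ⟨r²⟩ = 3·λ^2.
Putting λ = 5.31 gives 84.59.

⟨r^2⟩ ≈ 84.6 fm^2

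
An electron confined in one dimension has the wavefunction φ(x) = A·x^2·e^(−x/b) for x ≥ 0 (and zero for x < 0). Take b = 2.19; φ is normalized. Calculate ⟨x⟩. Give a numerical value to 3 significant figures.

⟨x⟩ ≈ 5.48

By definition ⟨x⟩ = ∫ x |φ(x)|² dx.
With ∫₀^∞ x^5 e^(−αx) dx = 5!/α^6, since the A² factors cancel between numerator and denominator, ⟨x⟩ = 5·b/2.
With b = 2.19, ⟨x⟩ = 5.475.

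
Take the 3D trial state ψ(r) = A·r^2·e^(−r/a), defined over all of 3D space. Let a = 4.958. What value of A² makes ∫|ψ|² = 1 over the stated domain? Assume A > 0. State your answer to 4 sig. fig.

A^2 ≈ 1.921E-7

Normalization requires ∫|ψ|² 4πr² dr = 1, integrated from 0 to ∞.
With ∫₀^∞ r^6 e^(−αr) dr = 6!/α^7, carrying out the integral gives A² · 45·π·a^7/2.
Setting this equal to 1 gives A² = 1/(45·π·a^7/2).
With a = 4.958: A² = 1.9210E-7 and A = 0.00043829.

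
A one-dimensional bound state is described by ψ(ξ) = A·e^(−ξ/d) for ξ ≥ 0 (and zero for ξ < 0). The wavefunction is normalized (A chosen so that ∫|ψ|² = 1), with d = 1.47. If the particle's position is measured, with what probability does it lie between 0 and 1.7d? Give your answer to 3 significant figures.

P ≈ 0.967

|ψ|² is the probability density, so P = ∫_{0}^{1.7d} |ψ|² dξ.
With A² fixed by ∫|ψ|² = 1, i.e. A² = (d/2)^(−1), substitute and integrate.
Substituting u = ξ/d, A² and the length scale cancel in the ratio: P = ∫_{0}^{1.7} e^(-2·u) du / ∫_{0}^{∞} e^(-2·u) du.
Using ∫ e^(-2·u) du = -e^(-2·u)/2, the numerator is 1/2 - e^(-17/5)/2 and the denominator is 1/2.
This works out to P = 0.9666.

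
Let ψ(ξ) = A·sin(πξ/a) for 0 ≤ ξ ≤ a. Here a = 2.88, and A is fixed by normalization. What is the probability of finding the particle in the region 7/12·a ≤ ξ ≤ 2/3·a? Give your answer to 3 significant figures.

P ≈ 0.142

|ψ|² is the probability density, so P = ∫_{7/12·a}^{2/3·a} |ψ|² dξ.
The normalization integral ∫|ψ|²dξ over the whole domain equals a/2·A², and A² cancels in the ratio.
Substituting u = ξ/a, A² and the length scale cancel in the ratio: P = ∫_{7/12}^{2/3} sin(π·u)^2 du / ∫_{0}^{1} sin(π·u)^2 du.
An antiderivative of sin(π·u)^2 is u/2 - sin(2·π·u)/(4·π); evaluating from 7/12 to 2/3 gives -1/(8·π) + 1/24 + √(3)/(8·π), while the full integral is 1/2.
This works out to P = (-3 + π + 3·√(3))/(12·π).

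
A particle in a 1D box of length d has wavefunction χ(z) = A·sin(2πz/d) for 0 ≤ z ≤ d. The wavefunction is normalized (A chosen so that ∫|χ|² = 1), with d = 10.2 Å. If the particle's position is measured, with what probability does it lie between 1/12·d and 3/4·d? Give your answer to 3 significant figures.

The probability is P = ∫ |χ|² dz over [1/12·d, 3/4·d].
The normalization integral ∫|χ|²dz over the whole domain equals d/2·A², and A² cancels in the ratio.
In terms of u = z/d (A² and the length scale cancel between numerator and denominator), P = [∫_{1/12}^{3/4} sin(2·π·u)^2 du] / [∫_{0}^{1} sin(2·π·u)^2 du].
With ∫ sin(2·π·u)^2 du = u/2 - sin(4·π·u)/(8·π) + C, the region integral is √(3)/(16·π) + 1/3 and the full one is 1/2.
This works out to P = √(3)/(8·π) + 2/3.

P ≈ 0.736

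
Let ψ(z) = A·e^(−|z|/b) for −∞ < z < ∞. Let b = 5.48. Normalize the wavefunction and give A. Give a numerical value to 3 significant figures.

Require ∫ |ψ|² dz = 1 over the whole domain.
∫|ψ|² dz = A²·(b).
So A² = (b)^(−1).
Plugging in b = 5.48 yields A = 0.4272.

A ≈ 0.427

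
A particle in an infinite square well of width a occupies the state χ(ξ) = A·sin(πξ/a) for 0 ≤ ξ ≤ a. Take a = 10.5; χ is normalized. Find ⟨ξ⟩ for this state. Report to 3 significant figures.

⟨ξ⟩ ≈ 5.25

⟨ξ⟩ = ∫ ξ |χ|² dξ over the full domain.
With ∫₀^a sin²(nπξ/a) dξ = a/2, the ratio of the moment integral to the normalization integral gives ⟨ξ⟩ = a/2.
With a = 10.5, ⟨ξ⟩ = 5.250.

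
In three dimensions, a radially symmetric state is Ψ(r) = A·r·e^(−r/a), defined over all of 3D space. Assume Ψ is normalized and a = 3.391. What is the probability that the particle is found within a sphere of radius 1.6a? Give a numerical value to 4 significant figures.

P ≈ 0.2194

Integrate the radial probability density 4πr²|Ψ|² over r ≤ 1.6a.
Normalization gives A² = 1/(3·π·a^5).
In terms of u = r/a (A², 4π and the length scale all cancel between numerator and denominator), P = [∫_{0}^{1.6} u^4·e^(-2·u) du] / [∫_{0}^{∞} u^4·e^(-2·u) du].
Using ∫ u^4·e^(-2·u) du = -(u^4/2 + u^3 + 3·u^2/2 + 3·u/2 + 3/4)·e^(-2·u), the numerator is ≈ 0.164541 and the denominator is 3/4.
Taking the ratio yields P = 0.21939.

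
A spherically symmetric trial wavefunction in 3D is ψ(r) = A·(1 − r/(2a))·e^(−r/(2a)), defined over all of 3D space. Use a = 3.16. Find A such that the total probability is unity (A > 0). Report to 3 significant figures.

Require ∫ |ψ|² 4πr² dr = 1 over the whole domain.
In 3D with spherical symmetry the volume element is 4πr² dr.
With ∫₀^∞ r^4 e^(−αr) dr = 4!/α^5, the integral (without the A² prefactor) comes out to 8·π·a^3.
Hence A² = 1/[8·π·a^3].
Plugging in a = 3.16 yields A = 0.03551.

A ≈ 0.0355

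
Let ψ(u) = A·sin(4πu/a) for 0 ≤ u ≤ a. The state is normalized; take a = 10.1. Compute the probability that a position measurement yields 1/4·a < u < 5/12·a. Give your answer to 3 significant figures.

P ≈ 0.201

|ψ|² is the probability density, so P = ∫_{1/4·a}^{5/12·a} |ψ|² du.
The normalization integral ∫|ψ|²du over the whole domain equals a/2·A², and A² cancels in the ratio.
Substituting t = u/a, A² and the length scale cancel in the ratio: P = ∫_{1/4}^{5/12} sin(4·π·t)^2 dt / ∫_{0}^{1} sin(4·π·t)^2 dt.
Using ∫ sin(4·π·t)^2 dt = t/2 - sin(4·π·t)·cos(4·π·t)/(8·π), the numerator is √(3)/(32·π) + 1/12 and the denominator is 1/2.
This works out to P = (√(3)/16 + π/6)/π.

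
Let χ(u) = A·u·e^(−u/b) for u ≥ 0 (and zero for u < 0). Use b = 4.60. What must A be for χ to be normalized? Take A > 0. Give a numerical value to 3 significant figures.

The normalization condition is ∫|χ|² du = 1 from 0 to ∞.
With ∫₀^∞ u^2 e^(−αu) du = 2!/α^3, ∫|χ|² du = A²·(b^3/4).
So A² = (b^3/4)^(−1).
Plugging in b = 4.60 yields A = 0.2027.

A ≈ 0.203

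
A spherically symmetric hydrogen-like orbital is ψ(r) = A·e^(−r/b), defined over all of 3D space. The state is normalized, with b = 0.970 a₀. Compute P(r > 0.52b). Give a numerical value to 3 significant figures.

With dV = 4πr²dr, the probability is ∫|ψ|² dV over r > 0.52b.
The full normalization integral is A²·[π·b^3] = 1, fixing A².
Substituting u = r/b, A², 4π and the length scale all cancel in the ratio: P = ∫_{0.52}^{∞} u^2·e^(-2·u) du / ∫_{0}^{∞} u^2·e^(-2·u) du.
Using ∫ u^2·e^(-2·u) du = -(2·u^2 + 2·u + 1)·e^(-2·u)/4, the numerator is 1613·e^(-26/25)/2500 and the denominator is 1/4.
This evaluates to P = 0.9122.

P ≈ 0.912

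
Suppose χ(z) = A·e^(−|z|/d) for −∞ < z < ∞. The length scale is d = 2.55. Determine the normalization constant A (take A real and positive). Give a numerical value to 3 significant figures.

A ≈ 0.626

We need A² ∫|f|² dz = 1, taking the integral from −∞ to ∞.
Carrying out the integral gives A² · d.
With d = 2.55: A² = 0.3922 and A = 0.6262.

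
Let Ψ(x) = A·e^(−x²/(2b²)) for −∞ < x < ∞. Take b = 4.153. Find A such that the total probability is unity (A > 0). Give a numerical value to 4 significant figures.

We need A² ∫|f|² dx = 1, taking the integral from −∞ to ∞.
With Ψ = A·e^(−x²/(2b²)), the integral evaluates to A²·[√(π)·b].
With b = 4.153: A² = 0.13585 and A = 0.36858.

A ≈ 0.3686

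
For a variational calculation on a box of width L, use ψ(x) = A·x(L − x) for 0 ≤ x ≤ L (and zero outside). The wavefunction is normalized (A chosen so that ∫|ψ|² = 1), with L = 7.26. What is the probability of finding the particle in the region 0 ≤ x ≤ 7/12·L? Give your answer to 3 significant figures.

|ψ|² is the probability density, so P = ∫_{0}^{7/12·L} |ψ|² dx.
Since A² = 1/(L^5/30), this is the region integral divided by the full normalization integral.
Substituting u = x/L, A² and the length scale cancel in the ratio: P = ∫_{0}^{7/12} u^2·(1 - u)^2 du / ∫_{0}^{1} u^2·(1 - u)^2 du.
Using ∫ u^2·(1 - u)^2 du = u^3·(6·u^2 - 15·u + 10)/30, the numerator is ≈ 0.021779 and the denominator is 1/30.
Evaluating gives P = 0.6534.

P ≈ 0.653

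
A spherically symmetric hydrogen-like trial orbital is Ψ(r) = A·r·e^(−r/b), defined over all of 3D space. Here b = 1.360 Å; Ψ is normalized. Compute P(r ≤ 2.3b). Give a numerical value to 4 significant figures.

P ≈ 0.4868

P = ∫ |Ψ|² 4πr² dr over r ≤ 2.3b.
The full normalization integral is A²·[3·π·b^5] = 1, fixing A².
In terms of u = r/b (A², 4π and the length scale all cancel between numerator and denominator), P = [∫_{0}^{2.3} u^4·e^(-2·u) du] / [∫_{0}^{∞} u^4·e^(-2·u) du].
With ∫ u^4·e^(-2·u) du = -(u^4/2 + u^3 + 3·u^2/2 + 3·u/2 + 3/4)·e^(-2·u) + C, the region integral is ≈ 0.365074 and the full one is 3/4.
This evaluates to P = 0.48677.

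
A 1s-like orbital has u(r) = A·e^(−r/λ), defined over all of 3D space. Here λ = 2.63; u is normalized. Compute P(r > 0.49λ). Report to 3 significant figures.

P ≈ 0.923

Integrate the radial probability density 4πr²|u|² over r > 0.49λ.
The full normalization integral is A²·[π·λ^3] = 1, fixing A².
Let t = r/λ; then A², 4π and the length scale all cancel, so P = ∫_{0.49}^{∞} t^2·e^(-2·t) dt ÷ ∫_{0}^{∞} t^2·e^(-2·t) dt.
Using ∫ t^2·e^(-2·t) dt = -(2·t^2 + 2·t + 1)·e^(-2·t)/4, the numerator is ≈ 0.23084 and the denominator is 1/4.
Taking the ratio yields P = 0.9233.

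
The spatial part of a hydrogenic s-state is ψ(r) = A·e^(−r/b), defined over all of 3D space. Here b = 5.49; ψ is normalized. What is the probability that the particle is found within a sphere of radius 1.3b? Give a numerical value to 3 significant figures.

With dV = 4πr²dr, the probability is ∫|ψ|² dV over r ≤ 1.3b.
Normalization gives A² = 1/(π·b^3).
In terms of u = r/b (A², 4π and the length scale all cancel between numerator and denominator), P = [∫_{0}^{1.3} u^2·e^(-2·u) du] / [∫_{0}^{∞} u^2·e^(-2·u) du].
Using ∫ u^2·e^(-2·u) du = -(2·u^2 + 2·u + 1)·e^(-2·u)/4, the numerator is 1/4 - 349·e^(-13/5)/200 and the denominator is 1/4.
This evaluates to P = 0.4816.

P ≈ 0.482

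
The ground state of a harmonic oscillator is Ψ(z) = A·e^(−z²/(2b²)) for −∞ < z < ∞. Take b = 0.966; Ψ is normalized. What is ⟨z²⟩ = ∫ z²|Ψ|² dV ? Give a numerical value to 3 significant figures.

The expectation value is the |Ψ|²-weighted average of z^2: ∫ z^2|Ψ|² dz.
The ratio of the moment integral to the normalization integral gives ⟨z²⟩ = b^2/2.
Putting b = 0.966 gives 0.4666.

⟨z^2⟩ ≈ 0.467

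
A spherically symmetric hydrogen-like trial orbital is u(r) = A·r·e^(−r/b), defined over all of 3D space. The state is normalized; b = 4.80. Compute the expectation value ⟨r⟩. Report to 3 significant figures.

The expectation value is the |u|²-weighted average of r: ∫ r|u|² 4πr² dr.
Evaluating both integrals, ⟨r⟩ = 5·b/2.
With b = 4.80, ⟨r⟩ = 12.00.

⟨r⟩ ≈ 12.0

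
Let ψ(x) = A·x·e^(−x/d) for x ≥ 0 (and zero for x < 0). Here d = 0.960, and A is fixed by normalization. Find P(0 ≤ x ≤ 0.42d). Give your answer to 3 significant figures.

P ≈ 0.0533

|ψ|² is the probability density, so P = ∫_{0}^{0.42d} |ψ|² dx.
Since A² = 1/(d^3/4), this is the region integral divided by the full normalization integral.
Substituting u = x/d, A² and the length scale cancel in the ratio: P = ∫_{0}^{0.42} u^2·e^(-2·u) du / ∫_{0}^{∞} u^2·e^(-2·u) du.
An antiderivative of u^2·e^(-2·u) is -(2·u^2 + 2·u + 1)·e^(-2·u)/4; evaluating from 0 to 0.42 gives 1/4 - 2741·e^(-21/25)/5000, while the full integral is 1/4.
Evaluating gives P = 0.05335.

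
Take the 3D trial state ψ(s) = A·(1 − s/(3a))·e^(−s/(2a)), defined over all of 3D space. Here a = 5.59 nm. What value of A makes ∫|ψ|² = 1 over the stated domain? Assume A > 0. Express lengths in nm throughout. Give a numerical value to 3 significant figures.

Require ∫ |ψ|² 4πs² ds = 1 over the whole domain.
The angular integral contributes 4π, leaving ∫₀^∞ s²|ψ|² ds.
With ∫₀^∞ s^4 e^(−αs) ds = 4!/α^5, with ψ = A·(1 − s/(3a))·e^(−s/(2a)), the integral evaluates to A²·[8·π·a^3/3].
Setting this equal to 1 gives A² = 1/(8·π·a^3/3).
With a = 5.59: A² = 0.0006834 and A = 0.02614.

A ≈ 0.0261 nm^(-3/2)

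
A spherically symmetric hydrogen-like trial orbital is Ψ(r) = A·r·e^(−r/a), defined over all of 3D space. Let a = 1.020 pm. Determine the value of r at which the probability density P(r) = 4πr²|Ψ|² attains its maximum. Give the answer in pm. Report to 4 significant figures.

The maximum of P(r) = 4πr²|Ψ|² occurs where its derivative vanishes.
This gives r = 2·a.
With a = 1.020, the most probable radial distance is 2.0400 pm.

r ≈ 2.040 pm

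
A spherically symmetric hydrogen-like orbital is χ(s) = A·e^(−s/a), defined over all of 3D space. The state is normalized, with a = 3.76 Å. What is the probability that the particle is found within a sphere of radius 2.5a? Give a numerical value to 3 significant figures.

With dV = 4πs²ds, the probability is ∫|χ|² dV over s ≤ 2.5a.
A² is fixed by ∫₀^∞ 4πs²|χ|² ds = 1, i.e. A² = (π·a^3)^(−1).
In terms of u = s/a (A², 4π and the length scale all cancel between numerator and denominator), P = [∫_{0}^{2.5} u^2·e^(-2·u) du] / [∫_{0}^{∞} u^2·e^(-2·u) du].
Using ∫ u^2·e^(-2·u) du = -(2·u^2 + 2·u + 1)·e^(-2·u)/4, the numerator is 1/4 - 37·e^(-5)/8 and the denominator is 1/4.
This evaluates to P = 0.8753.

P ≈ 0.875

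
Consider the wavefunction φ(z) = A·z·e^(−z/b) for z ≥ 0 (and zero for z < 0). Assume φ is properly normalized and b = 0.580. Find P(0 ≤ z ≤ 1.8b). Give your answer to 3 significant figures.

P ≈ 0.697

The probability is P = ∫ |φ|² dz over [0, 1.8b].
Since A² = 1/(b^3/4), this is the region integral divided by the full normalization integral.
In terms of u = z/b (A² and the length scale cancel between numerator and denominator), P = [∫_{0}^{1.8} u^2·e^(-2·u) du] / [∫_{0}^{∞} u^2·e^(-2·u) du].
With ∫ u^2·e^(-2·u) du = -(2·u^2 + 2·u + 1)·e^(-2·u)/4 + C, the region integral is 1/4 - 277·e^(-18/5)/100 and the full one is 1/4.
The result is P = 0.6973.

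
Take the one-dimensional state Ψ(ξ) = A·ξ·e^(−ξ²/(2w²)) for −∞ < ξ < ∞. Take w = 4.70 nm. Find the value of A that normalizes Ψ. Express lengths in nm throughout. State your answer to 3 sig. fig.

A ≈ 0.104 nm^(-3/2)

Normalization requires ∫|Ψ|² dξ = 1, integrated from −∞ to ∞.
Carrying out the integral gives A² · √(π)·w^3/2.
Setting this equal to 1 gives A² = 1/(√(π)·w^3/2).
With w = 4.70: A² = 0.01087 and A = 0.1043.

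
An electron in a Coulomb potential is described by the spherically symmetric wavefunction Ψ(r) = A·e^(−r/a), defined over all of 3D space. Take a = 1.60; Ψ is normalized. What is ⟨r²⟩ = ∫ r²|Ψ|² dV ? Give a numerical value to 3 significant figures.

By definition ⟨r²⟩ = ∫ r^2 |Ψ(r)|² 4πr² dr.
The ratio of the moment integral to the normalization integral gives ⟨r²⟩ = 3·a^2.
Putting a = 1.60 gives 7.680.

⟨r^2⟩ ≈ 7.68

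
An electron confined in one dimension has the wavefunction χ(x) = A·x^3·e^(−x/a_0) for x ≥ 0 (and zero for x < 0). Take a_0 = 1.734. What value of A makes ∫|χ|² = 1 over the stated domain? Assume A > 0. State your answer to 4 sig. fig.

Normalization requires ∫|χ|² dx = 1, integrated from 0 to ∞.
Carrying out the integral gives A² · 45·a_0^7/8.
Hence A² = 1/[45·a_0^7/8].
Plugging in a_0 = 1.734 yields A = 0.061414.

A ≈ 0.06141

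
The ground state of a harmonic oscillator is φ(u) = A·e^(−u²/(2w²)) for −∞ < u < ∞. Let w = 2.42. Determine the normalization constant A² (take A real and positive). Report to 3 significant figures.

A^2 ≈ 0.233

Require ∫ |φ|² du = 1 over the whole domain.
∫|φ|² du = A²·(√(π)·w).
Plugging in w = 2.42 yields A = 0.4828.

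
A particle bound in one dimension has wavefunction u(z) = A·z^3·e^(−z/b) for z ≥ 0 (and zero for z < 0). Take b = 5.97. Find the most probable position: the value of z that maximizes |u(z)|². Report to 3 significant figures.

z ≈ 17.9

Set d/dz [|u(z)|²] = 0 and solve for z > 0.
This gives z = 3·b.
With b = 5.97, the most probable position is 17.91.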